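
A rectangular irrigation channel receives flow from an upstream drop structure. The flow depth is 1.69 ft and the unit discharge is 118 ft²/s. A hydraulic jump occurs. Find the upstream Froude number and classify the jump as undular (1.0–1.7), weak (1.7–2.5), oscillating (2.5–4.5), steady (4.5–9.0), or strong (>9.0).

Fr₁ = 9.47; strong jump

V₁ = q/y₁ = 118/1.69 = 69.8 ft/s. Fr₁ = V₁/√(g·y₁) = 69.8/√(32.2×1.69) = 9.47.
Fr₁ = 9.47 lies in the strong range.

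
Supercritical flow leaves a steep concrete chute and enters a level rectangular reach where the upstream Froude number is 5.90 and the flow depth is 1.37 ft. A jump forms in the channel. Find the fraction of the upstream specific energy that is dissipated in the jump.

Fr₁ = 5.90 (given).
By Bélanger, y₂/y₁ = ½[√(1 + 8Fr₁²) − 1] = ½[√279.5 − 1] = 7.86.
y₂ = 7.86 × 1.37 = 10.8 ft.
E₁ = y₁(1 + Fr₁²/2) = 1.37×(1 + 5.90²/2) = 25.2 ft. ΔE = (y₂ − y₁)³/(4y₁y₂) = 14.1 ft. ΔE/E₁ = 14.1/25.2 = 0.558.

ΔE/E₁ = 0.558 (55.8%)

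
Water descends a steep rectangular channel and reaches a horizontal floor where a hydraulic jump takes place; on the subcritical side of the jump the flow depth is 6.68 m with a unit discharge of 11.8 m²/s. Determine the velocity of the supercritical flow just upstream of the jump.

V₂ = q/y₂ = 11.8/6.68 = 1.77 m/s; Fr₂ = V₂/√(g·y₂) = 0.218.
Applying the sequent-depth relation in reverse, y₁/y₂ = ½[√(1 + 8Fr₂²) − 1] = ½[√1.381 − 1] = 0.0876.
y₁ = 0.0876 × 6.68 = 0.585 m.
V₁ = q/y₁ = 11.8/0.585 = 20.2 m/s.

V₁ = 20.2 m/s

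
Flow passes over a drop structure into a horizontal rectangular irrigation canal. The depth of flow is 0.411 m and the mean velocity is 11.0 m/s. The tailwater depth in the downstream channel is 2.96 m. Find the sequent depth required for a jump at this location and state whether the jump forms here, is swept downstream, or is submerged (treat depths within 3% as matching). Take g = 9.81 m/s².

Fr₁ = V₁/√(g·y₁) = 11.0/√(9.81×0.411) = 5.48.
Conjugate-depth relation: y₂/y₁ = ½[√(1 + 8Fr₁²) − 1] = ½[√241.1 − 1] = 7.26.
y₂ = 7.26 × 0.411 = 2.99 m.
Tailwater y_tw = 2.96 m: y_tw ≈ y₂, so the jump forms here.

y₂ = 2.99 m; the jump forms here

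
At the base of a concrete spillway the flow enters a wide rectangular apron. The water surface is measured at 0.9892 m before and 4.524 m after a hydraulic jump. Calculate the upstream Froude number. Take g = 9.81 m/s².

For a rectangular channel the momentum equation gives q² = ½·g·y₁·y₂·(y₁ + y₂) = ½×9.81×0.9892×4.524×5.513 = 121.0.
q = √121.0 = 11.00 m²/s.
V₁ = q/y₁ = 11.12 m/s; Fr₁ = V₁/√(g·y₁) = 3.570.

Fr₁ = 3.570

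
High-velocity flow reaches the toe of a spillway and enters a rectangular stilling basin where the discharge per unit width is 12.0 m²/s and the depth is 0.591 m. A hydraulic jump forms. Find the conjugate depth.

V₁ = q/y₁ = 12.0/0.591 = 20.3 m/s. Fr₁ = V₁/√(g·y₁) = 20.3/√(9.81×0.591) = 8.43.
By Bélanger, y₂/y₁ = ½[√(1 + 8Fr₁²) − 1] = ½[√569.9 − 1] = 11.4.
y₂ = 11.4 × 0.591 = 6.76 m.

y₂ = 6.76 m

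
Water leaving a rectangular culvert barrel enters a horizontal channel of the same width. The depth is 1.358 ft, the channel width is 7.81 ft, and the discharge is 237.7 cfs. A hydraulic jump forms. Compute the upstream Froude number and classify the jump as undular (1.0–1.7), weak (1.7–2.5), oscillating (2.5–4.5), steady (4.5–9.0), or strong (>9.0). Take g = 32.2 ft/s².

Fr₁ = 3.389; oscillating jump

q = Q/b = 237.7/7.81 = 30.44 ft²/s; V₁ = q/y₁ = 22.41 ft/s. Fr₁ = V₁/√(g·y₁) = 3.389.
Fr₁ = 3.389 lies in the oscillating range.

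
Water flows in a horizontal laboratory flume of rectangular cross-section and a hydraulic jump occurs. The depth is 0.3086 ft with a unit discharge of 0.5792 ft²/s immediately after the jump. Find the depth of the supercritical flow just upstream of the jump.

y₁ = 0.1479 ft

V₂ = q/y₂ = 0.5792/0.3086 = 1.877 ft/s; Fr₂ = V₂/√(g·y₂) = 0.5954.
From the momentum equation (using Fr₂), y₁/y₂ = ½[√(1 + 8Fr₂²) − 1] = ½[√3.8360 − 1] = 0.4793.
y₁ = 0.4793 × 0.3086 = 0.1479 ft.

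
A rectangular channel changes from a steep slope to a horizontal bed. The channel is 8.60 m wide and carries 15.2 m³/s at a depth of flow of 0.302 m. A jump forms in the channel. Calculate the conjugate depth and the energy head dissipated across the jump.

q = Q/b = 15.2/8.60 = 1.77 m²/s; V₁ = q/y₁ = 5.85 m/s. Fr₁ = V₁/√(g·y₁) = 3.40.
From the momentum equation for a rectangular channel, y₂/y₁ = ½[√(1 + 8Fr₁²) − 1] = ½[√93.49 − 1] = 4.33.
y₂ = 4.33 × 0.302 = 1.31 m.
V₂ = q/y₂ = 1.77/1.31 = 1.35 m/s. E₁ = y₁ + V₁²/2g = 2.05 m; E₂ = y₂ + V₂²/2g = 1.40 m. ΔE = E₁ − E₂ = 0.646 m.

y₂ = 1.31 m; ΔE = 0.646 m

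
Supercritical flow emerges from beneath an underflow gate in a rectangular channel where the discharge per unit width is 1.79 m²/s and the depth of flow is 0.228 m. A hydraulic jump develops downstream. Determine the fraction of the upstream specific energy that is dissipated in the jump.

ΔE/E₁ = 0.511 (51.1%)

V₁ = q/y₁ = 1.79/0.228 = 7.85 m/s. Fr₁ = V₁/√(g·y₁) = 7.85/√(9.81×0.228) = 5.25.
From the momentum equation for a rectangular channel, y₂/y₁ = ½[√(1 + 8Fr₁²) − 1] = ½[√221.5 − 1] = 6.94.
y₂ = 6.94 × 0.228 = 1.58 m.
E₁ = y₁ + V₁²/2g = 3.37 m. ΔE = (y₂ − y₁)³/(4y₁y₂) = 1.72 m. ΔE/E₁ = 1.72/3.37 = 0.511.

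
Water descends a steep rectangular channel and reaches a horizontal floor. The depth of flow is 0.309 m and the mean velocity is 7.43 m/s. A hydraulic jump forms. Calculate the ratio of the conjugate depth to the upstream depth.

Fr₁ = V₁/√(g·y₁) = 7.43/√(9.81×0.309) = 4.27.
Sequent-depth ratio: y₂/y₁ = ½[√(1 + 8Fr₁²) − 1] = ½[√146.7 − 1] = 5.56.

y₂/y₁ = 5.56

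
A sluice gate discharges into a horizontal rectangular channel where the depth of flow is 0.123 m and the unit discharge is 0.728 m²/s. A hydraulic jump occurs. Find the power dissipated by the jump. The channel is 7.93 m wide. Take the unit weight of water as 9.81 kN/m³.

P = 56.4 kW

V₁ = q/y₁ = 0.728/0.123 = 5.92 m/s. Fr₁ = V₁/√(g·y₁) = 5.92/√(9.81×0.123) = 5.39.
Conjugate-depth relation: y₂/y₁ = ½[√(1 + 8Fr₁²) − 1] = ½[√233.3 − 1] = 7.14.
y₂ = 7.14 × 0.123 = 0.878 m.
Head loss: ΔE = (y₂ − y₁)³/(4y₁y₂) = (0.878 − 0.123)³/(4×0.123×0.878) = 0.430/0.432 = 0.996 m.
Q = q·b = 0.728 × 7.93 = 5.77 m³/s. P = γ·Q·ΔE = 9.81 × 5.77 × 0.996 = 56.4 kW.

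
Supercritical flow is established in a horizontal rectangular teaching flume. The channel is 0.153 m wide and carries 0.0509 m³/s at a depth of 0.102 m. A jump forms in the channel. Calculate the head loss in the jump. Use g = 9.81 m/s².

ΔE = 0.190 m

q = Q/b = 0.0509/0.153 = 0.333 m²/s; V₁ = q/y₁ = 3.26 m/s. Fr₁ = V₁/√(g·y₁) = 3.26.
Bélanger equation: y₂/y₁ = ½[√(1 + 8Fr₁²) − 1] = ½[√86.05 − 1] = 4.14.
y₂ = 4.14 × 0.102 = 0.422 m.
Head loss: ΔE = (y₂ − y₁)³/(4y₁y₂) = (0.422 − 0.102)³/(4×0.102×0.422) = 0.0328/0.172 = 0.190 m.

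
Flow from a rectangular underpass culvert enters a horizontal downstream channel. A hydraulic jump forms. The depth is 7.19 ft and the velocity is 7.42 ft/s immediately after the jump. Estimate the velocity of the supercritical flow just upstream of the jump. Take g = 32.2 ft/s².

Fr₂ = V₂/√(g·y₂) = 7.42/√(32.2×7.19) = 0.488.
Since the conjugate-depth ratio holds either way, y₁/y₂ = ½[√(1 + 8Fr₂²) − 1] = ½[√2.902 − 1] = 0.352.
y₁ = 0.352 × 7.19 = 2.53 ft.
V₁ = q/y₁ = 53.3/2.53 = 21.1 ft/s.

V₁ = 21.1 ft/s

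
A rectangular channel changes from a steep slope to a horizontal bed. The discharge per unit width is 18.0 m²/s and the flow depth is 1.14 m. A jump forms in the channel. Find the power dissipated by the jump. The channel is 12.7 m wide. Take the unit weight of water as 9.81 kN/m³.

V₁ = q/y₁ = 18.0/1.14 = 15.8 m/s. Fr₁ = V₁/√(g·y₁) = 15.8/√(9.81×1.14) = 4.72.
From the momentum equation for a rectangular channel, y₂/y₁ = ½[√(1 + 8Fr₁²) − 1] = ½[√179.3 − 1] = 6.20.
y₂ = 6.20 × 1.14 = 7.06 m.
Head loss: ΔE = (y₂ − y₁)³/(4y₁y₂) = (7.06 − 1.14)³/(4×1.14×7.06) = 208/32.2 = 6.45 m.
Q = q·b = 18.0 × 12.7 = 229 m³/s. P = γ·Q·ΔE = 9.81 × 229 × 6.45 = 14470 kW.

P = 14470 kW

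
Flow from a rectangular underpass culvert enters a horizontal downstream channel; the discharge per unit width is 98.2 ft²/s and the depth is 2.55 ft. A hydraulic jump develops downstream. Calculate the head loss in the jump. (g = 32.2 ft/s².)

V₁ = q/y₁ = 98.2/2.55 = 38.5 ft/s. Fr₁ = V₁/√(g·y₁) = 38.5/√(32.2×2.55) = 4.25.
Bélanger equation: y₂/y₁ = ½[√(1 + 8Fr₁²) − 1] = ½[√145.5 − 1] = 5.53.
y₂ = 5.53 × 2.55 = 14.1 ft.
Head loss: ΔE = (y₂ − y₁)³/(4y₁y₂) = (14.1 − 2.55)³/(4×2.55×14.1) = 1542/144 = 10.7 ft.

ΔE = 10.7 ft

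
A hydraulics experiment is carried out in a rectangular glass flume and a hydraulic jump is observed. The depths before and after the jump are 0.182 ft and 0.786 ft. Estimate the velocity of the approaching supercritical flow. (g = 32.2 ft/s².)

V₁ = 8.20 ft/s

For a rectangular channel the momentum equation gives q² = ½·g·y₁·y₂·(y₁ + y₂) = ½×32.2×0.182×0.786×0.968 = 2.23.
q = √2.23 = 1.49 ft²/s.
V₁ = q/y₁ = 1.49/0.182 = 8.20 ft/s.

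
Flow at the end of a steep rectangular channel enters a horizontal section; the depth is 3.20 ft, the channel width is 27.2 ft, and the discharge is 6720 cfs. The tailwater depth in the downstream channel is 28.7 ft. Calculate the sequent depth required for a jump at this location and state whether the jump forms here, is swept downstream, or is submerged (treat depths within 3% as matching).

y₂ = 32.9 ft; the jump is swept downstream

q = Q/b = 6720/27.2 = 247 ft²/s; V₁ = q/y₁ = 77.2 ft/s. Fr₁ = V₁/√(g·y₁) = 7.61.
Sequent-depth ratio: y₂/y₁ = ½[√(1 + 8Fr₁²) − 1] = ½[√463.8 − 1] = 10.3.
y₂ = 10.3 × 3.20 = 32.9 ft.
Tailwater y_tw = 28.7 ft: y_tw < y₂, so the jump is swept downstream.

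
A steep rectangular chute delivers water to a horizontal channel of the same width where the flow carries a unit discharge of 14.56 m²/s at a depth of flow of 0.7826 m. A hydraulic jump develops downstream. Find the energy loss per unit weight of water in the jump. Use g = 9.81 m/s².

V₁ = q/y₁ = 14.56/0.7826 = 18.60 m/s. Fr₁ = V₁/√(g·y₁) = 18.60/√(9.81×0.7826) = 6.715.
Sequent-depth ratio: y₂/y₁ = ½[√(1 + 8Fr₁²) − 1] = ½[√361.68 − 1] = 9.009.
y₂ = 9.009 × 0.7826 = 7.050 m.
Head loss: ΔE = (y₂ − y₁)³/(4y₁y₂) = (7.050 − 0.7826)³/(4×0.7826×7.050) = 246.2/22.07 = 11.16 m.

ΔE = 11.16 m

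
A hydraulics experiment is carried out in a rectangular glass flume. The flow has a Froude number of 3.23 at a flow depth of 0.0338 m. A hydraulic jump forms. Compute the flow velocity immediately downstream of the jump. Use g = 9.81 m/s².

Fr₁ = 3.23 (given).
From the momentum equation for a rectangular channel, y₂/y₁ = ½[√(1 + 8Fr₁²) − 1] = ½[√84.46 − 1] = 4.10.
y₂ = 4.10 × 0.0338 = 0.138 m.
V₁ = Fr₁·√(g·y₁) = 3.23×√(9.81×0.0338) = 1.86 m/s; q = V₁·y₁ = 0.0629 m²/s.
V₂ = q/y₂ = 0.0629/0.138 = 0.454 m/s.

V₂ = 0.454 m/s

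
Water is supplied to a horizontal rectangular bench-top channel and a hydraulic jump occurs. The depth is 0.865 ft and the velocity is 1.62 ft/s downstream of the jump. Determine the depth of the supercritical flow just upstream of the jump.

Fr₂ = V₂/√(g·y₂) = 1.62/√(32.2×0.865) = 0.307.
From the momentum equation (using Fr₂), y₁/y₂ = ½[√(1 + 8Fr₂²) − 1] = ½[√1.754 − 1] = 0.162.
y₁ = 0.162 × 0.865 = 0.140 ft.

y₁ = 0.140 ft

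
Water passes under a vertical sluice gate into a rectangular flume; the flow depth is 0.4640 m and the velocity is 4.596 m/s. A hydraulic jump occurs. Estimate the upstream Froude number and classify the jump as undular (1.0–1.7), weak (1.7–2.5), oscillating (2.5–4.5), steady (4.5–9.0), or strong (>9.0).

Fr₁ = V₁/√(g·y₁) = 4.596/√(9.81×0.4640) = 2.154.
Fr₁ = 2.154 lies in the weak range.

Fr₁ = 2.154; weak jump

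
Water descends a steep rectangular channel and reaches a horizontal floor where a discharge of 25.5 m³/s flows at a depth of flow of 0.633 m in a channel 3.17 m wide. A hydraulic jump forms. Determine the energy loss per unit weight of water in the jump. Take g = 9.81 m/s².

ΔE = 4.42 m

q = Q/b = 25.5/3.17 = 8.04 m²/s; V₁ = q/y₁ = 12.7 m/s. Fr₁ = V₁/√(g·y₁) = 5.10.
Bélanger equation: y₂/y₁ = ½[√(1 + 8Fr₁²) − 1] = ½[√209.1 − 1] = 6.73.
y₂ = 6.73 × 0.633 = 4.26 m.
Head loss: ΔE = (y₂ − y₁)³/(4y₁y₂) = (4.26 − 0.633)³/(4×0.633×4.26) = 47.7/10.8 = 4.42 m.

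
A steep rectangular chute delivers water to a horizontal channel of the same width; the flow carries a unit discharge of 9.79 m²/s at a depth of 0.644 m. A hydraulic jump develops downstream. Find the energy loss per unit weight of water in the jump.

ΔE = 7.05 m

V₁ = q/y₁ = 9.79/0.644 = 15.2 m/s. Fr₁ = V₁/√(g·y₁) = 15.2/√(9.81×0.644) = 6.05.
Conjugate-depth relation: y₂/y₁ = ½[√(1 + 8Fr₁²) − 1] = ½[√293.6 − 1] = 8.07.
y₂ = 8.07 × 0.644 = 5.20 m.
Head loss: ΔE = (y₂ − y₁)³/(4y₁y₂) = (5.20 − 0.644)³/(4×0.644×5.20) = 94.3/13.4 = 7.05 m.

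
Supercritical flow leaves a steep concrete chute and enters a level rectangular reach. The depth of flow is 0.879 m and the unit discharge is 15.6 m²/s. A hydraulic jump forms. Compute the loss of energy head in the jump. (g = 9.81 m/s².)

ΔE = 9.60 m

V₁ = q/y₁ = 15.6/0.879 = 17.7 m/s. Fr₁ = V₁/√(g·y₁) = 17.7/√(9.81×0.879) = 6.04.
Sequent-depth ratio: y₂/y₁ = ½[√(1 + 8Fr₁²) − 1] = ½[√293.2 − 1] = 8.06.
y₂ = 8.06 × 0.879 = 7.09 m.
V₂ = q/y₂ = 15.6/7.09 = 2.20 m/s. E₁ = y₁ + V₁²/2g = 16.9 m; E₂ = y₂ + V₂²/2g = 7.33 m. ΔE = E₁ − E₂ = 9.60 m.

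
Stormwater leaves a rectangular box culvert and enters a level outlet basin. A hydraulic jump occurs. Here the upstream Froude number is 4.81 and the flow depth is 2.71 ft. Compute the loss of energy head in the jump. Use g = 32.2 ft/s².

ΔE = 16.1 ft

Fr₁ = 4.81 (given).
Bélanger equation: y₂/y₁ = ½[√(1 + 8Fr₁²) − 1] = ½[√186.1 − 1] = 6.32.
y₂ = 6.32 × 2.71 = 17.1 ft.
Head loss: ΔE = (y₂ − y₁)³/(4y₁y₂) = (17.1 − 2.71)³/(4×2.71×17.1) = 2998/186 = 16.1 ft.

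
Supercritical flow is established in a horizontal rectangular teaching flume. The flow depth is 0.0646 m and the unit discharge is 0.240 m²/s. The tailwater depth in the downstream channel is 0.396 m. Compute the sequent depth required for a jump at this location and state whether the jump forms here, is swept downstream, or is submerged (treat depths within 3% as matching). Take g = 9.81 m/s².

V₁ = q/y₁ = 0.240/0.0646 = 3.72 m/s. Fr₁ = V₁/√(g·y₁) = 3.72/√(9.81×0.0646) = 4.67.
From the momentum equation for a rectangular channel, y₂/y₁ = ½[√(1 + 8Fr₁²) − 1] = ½[√175.2 − 1] = 6.12.
y₂ = 6.12 × 0.0646 = 0.395 m.
Tailwater y_tw = 0.396 m: y_tw ≈ y₂, so the jump forms here.

y₂ = 0.395 m; the jump forms here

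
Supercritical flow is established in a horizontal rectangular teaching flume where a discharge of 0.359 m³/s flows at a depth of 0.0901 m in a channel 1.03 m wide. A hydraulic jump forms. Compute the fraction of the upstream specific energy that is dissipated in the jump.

q = Q/b = 0.359/1.03 = 0.349 m²/s; V₁ = q/y₁ = 3.87 m/s. Fr₁ = V₁/√(g·y₁) = 4.11.
By Bélanger, y₂/y₁ = ½[√(1 + 8Fr₁²) − 1] = ½[√136.4 − 1] = 5.34.
y₂ = 5.34 × 0.0901 = 0.481 m.
E₁ = y₁ + V₁²/2g = 0.853 m. ΔE = (y₂ − y₁)³/(4y₁y₂) = 0.345 m. ΔE/E₁ = 0.345/0.853 = 0.404.

ΔE/E₁ = 0.404 (40.4%)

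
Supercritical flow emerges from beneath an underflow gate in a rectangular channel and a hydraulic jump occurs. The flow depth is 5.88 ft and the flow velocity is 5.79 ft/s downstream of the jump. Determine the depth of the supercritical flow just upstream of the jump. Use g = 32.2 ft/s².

y₁ = 1.63 ft

Fr₂ = V₂/√(g·y₂) = 5.79/√(32.2×5.88) = 0.421.
The Bélanger relation is symmetric: y₁/y₂ = ½[√(1 + 8Fr₂²) − 1] = ½[√2.416 − 1] = 0.277.
y₁ = 0.277 × 5.88 = 1.63 ft.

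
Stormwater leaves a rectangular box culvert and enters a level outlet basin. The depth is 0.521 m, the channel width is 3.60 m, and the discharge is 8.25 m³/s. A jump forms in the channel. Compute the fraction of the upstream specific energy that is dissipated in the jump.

q = Q/b = 8.25/3.60 = 2.29 m²/s; V₁ = q/y₁ = 4.40 m/s. Fr₁ = V₁/√(g·y₁) = 1.95.
Sequent-depth ratio: y₂/y₁ = ½[√(1 + 8Fr₁²) − 1] = ½[√31.28 − 1] = 2.30.
y₂ = 2.30 × 0.521 = 1.20 m.
E₁ = y₁ + V₁²/2g = 1.51 m. ΔE = (y₂ − y₁)³/(4y₁y₂) = 0.124 m. ΔE/E₁ = 0.124/1.51 = 0.0820.

ΔE/E₁ = 0.0820 (8.20%)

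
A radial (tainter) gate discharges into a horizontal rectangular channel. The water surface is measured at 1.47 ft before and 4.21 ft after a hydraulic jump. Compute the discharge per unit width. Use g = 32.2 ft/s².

q = 23.8 ft²/s

For a rectangular channel the momentum equation gives q² = ½·g·y₁·y₂·(y₁ + y₂) = ½×32.2×1.47×4.21×5.68 = 566.
q = √566 = 23.8 ft²/s.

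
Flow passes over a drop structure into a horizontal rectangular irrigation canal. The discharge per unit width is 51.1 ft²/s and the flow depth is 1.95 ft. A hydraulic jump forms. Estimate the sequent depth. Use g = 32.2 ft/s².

y₂ = 8.20 ft

V₁ = q/y₁ = 51.1/1.95 = 26.2 ft/s. Fr₁ = V₁/√(g·y₁) = 26.2/√(32.2×1.95) = 3.31.
Bélanger equation: y₂/y₁ = ½[√(1 + 8Fr₁²) − 1] = ½[√88.49 − 1] = 4.20.
y₂ = 4.20 × 1.95 = 8.20 ft.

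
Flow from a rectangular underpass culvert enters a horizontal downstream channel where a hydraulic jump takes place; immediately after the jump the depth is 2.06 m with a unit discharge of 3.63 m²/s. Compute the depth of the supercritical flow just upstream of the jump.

y₁ = 0.508 m

V₂ = q/y₂ = 3.63/2.06 = 1.76 m/s; Fr₂ = V₂/√(g·y₂) = 0.392.
Since the conjugate-depth ratio holds either way, y₁/y₂ = ½[√(1 + 8Fr₂²) − 1] = ½[√2.229 − 1] = 0.247.
y₁ = 0.247 × 2.06 = 0.508 m.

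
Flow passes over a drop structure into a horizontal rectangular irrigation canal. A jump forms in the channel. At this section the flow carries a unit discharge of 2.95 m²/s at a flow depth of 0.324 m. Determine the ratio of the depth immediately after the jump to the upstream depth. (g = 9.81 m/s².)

y₂/y₁ = 6.74

V₁ = q/y₁ = 2.95/0.324 = 9.10 m/s. Fr₁ = V₁/√(g·y₁) = 9.10/√(9.81×0.324) = 5.11.
Sequent-depth ratio: y₂/y₁ = ½[√(1 + 8Fr₁²) − 1] = ½[√209.7 − 1] = 6.74.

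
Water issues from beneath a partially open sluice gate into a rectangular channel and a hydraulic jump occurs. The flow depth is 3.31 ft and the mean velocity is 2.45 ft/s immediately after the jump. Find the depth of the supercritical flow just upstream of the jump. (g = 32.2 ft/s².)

Fr₂ = V₂/√(g·y₂) = 2.45/√(32.2×3.31) = 0.237.
From the momentum equation (using Fr₂), y₁/y₂ = ½[√(1 + 8Fr₂²) − 1] = ½[√1.451 − 1] = 0.102.
y₁ = 0.102 × 3.31 = 0.338 ft.

y₁ = 0.338 ft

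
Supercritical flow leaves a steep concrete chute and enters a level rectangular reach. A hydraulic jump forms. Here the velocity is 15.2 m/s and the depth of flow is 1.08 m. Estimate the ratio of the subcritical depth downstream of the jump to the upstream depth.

Fr₁ = V₁/√(g·y₁) = 15.2/√(9.81×1.08) = 4.67.
From the momentum equation for a rectangular channel, y₂/y₁ = ½[√(1 + 8Fr₁²) − 1] = ½[√175.5 − 1] = 6.12.

y₂/y₁ = 6.12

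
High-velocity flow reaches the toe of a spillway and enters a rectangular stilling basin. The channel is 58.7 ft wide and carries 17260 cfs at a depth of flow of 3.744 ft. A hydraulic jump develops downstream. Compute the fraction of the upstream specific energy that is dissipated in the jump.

ΔE/E₁ = 0.627 (62.7%)

q = Q/b = 17260/58.7 = 294.0 ft²/s; V₁ = q/y₁ = 78.54 ft/s. Fr₁ = V₁/√(g·y₁) = 7.153.
By Bélanger, y₂/y₁ = ½[√(1 + 8Fr₁²) − 1] = ½[√410.29 − 1] = 9.628.
y₂ = 9.628 × 3.744 = 36.05 ft.
E₁ = y₁ + V₁²/2g = 99.52 ft. ΔE = (y₂ − y₁)³/(4y₁y₂) = 62.44 ft. ΔE/E₁ = 62.44/99.52 = 0.627.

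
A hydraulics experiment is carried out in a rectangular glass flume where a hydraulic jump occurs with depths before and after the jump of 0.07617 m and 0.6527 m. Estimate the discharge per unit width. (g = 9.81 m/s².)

For a rectangular channel the momentum equation gives q² = ½·g·y₁·y₂·(y₁ + y₂) = ½×9.81×0.07617×0.6527×0.7289 = 0.1777.
q = √0.1777 = 0.4216 m²/s.

q = 0.4216 m²/s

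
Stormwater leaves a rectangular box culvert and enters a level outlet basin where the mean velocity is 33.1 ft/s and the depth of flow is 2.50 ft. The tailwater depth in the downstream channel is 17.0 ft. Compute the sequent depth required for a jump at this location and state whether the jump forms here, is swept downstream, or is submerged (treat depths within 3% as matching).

y₂ = 11.9 ft; the jump is submerged

Fr₁ = V₁/√(g·y₁) = 33.1/√(32.2×2.50) = 3.69.
By Bélanger, y₂/y₁ = ½[√(1 + 8Fr₁²) − 1] = ½[√109.9 − 1] = 4.74.
y₂ = 4.74 × 2.50 = 11.9 ft.
Tailwater y_tw = 17.0 ft: y_tw > y₂, so the jump is submerged.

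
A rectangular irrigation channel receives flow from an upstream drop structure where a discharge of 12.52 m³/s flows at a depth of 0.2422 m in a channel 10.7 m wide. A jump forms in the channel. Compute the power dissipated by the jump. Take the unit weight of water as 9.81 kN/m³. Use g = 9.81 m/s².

P = 48.72 kW

q = Q/b = 12.52/10.7 = 1.170 m²/s; V₁ = q/y₁ = 4.831 m/s. Fr₁ = V₁/√(g·y₁) = 3.134.
From the momentum equation for a rectangular channel, y₂/y₁ = ½[√(1 + 8Fr₁²) − 1] = ½[√79.585 − 1] = 3.961.
y₂ = 3.961 × 0.2422 = 0.9592 m.
V₂ = q/y₂ = 1.170/0.9592 = 1.220 m/s. E₁ = y₁ + V₁²/2g = 1.432 m; E₂ = y₂ + V₂²/2g = 1.035 m. ΔE = E₁ − E₂ = 0.3967 m.
P = γ·Q·ΔE = 9.81 × 12.52 × 0.3967 = 48.72 kW.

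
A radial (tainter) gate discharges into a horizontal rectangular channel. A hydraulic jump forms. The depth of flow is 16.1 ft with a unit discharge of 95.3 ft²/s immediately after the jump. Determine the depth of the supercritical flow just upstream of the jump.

V₂ = q/y₂ = 95.3/16.1 = 5.92 ft/s; Fr₂ = V₂/√(g·y₂) = 0.260.
The Bélanger relation is symmetric: y₁/y₂ = ½[√(1 + 8Fr₂²) − 1] = ½[√1.541 − 1] = 0.121.
y₁ = 0.121 × 16.1 = 1.94 ft.

y₁ = 1.94 ft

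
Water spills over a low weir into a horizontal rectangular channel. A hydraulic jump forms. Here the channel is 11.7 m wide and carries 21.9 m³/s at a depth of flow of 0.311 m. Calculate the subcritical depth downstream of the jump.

q = Q/b = 21.9/11.7 = 1.87 m²/s; V₁ = q/y₁ = 6.02 m/s. Fr₁ = V₁/√(g·y₁) = 3.45.
Sequent-depth ratio: y₂/y₁ = ½[√(1 + 8Fr₁²) − 1] = ½[√95.99 − 1] = 4.40.
y₂ = 4.40 × 0.311 = 1.37 m.

y₂ = 1.37 m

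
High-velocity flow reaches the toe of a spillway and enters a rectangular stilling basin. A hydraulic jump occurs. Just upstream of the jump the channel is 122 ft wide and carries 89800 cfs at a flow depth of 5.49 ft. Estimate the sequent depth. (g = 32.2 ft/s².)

q = Q/b = 89800/122 = 736 ft²/s; V₁ = q/y₁ = 134 ft/s. Fr₁ = V₁/√(g·y₁) = 10.1.
From the momentum equation for a rectangular channel, y₂/y₁ = ½[√(1 + 8Fr₁²) − 1] = ½[√814.5 − 1] = 13.8.
y₂ = 13.8 × 5.49 = 75.6 ft.

y₂ = 75.6 ft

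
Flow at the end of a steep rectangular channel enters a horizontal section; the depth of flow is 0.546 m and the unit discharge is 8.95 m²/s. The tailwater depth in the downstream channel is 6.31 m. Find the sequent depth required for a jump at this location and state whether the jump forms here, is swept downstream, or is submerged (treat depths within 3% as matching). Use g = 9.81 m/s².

y₂ = 5.20 m; the jump is submerged

V₁ = q/y₁ = 8.95/0.546 = 16.4 m/s. Fr₁ = V₁/√(g·y₁) = 16.4/√(9.81×0.546) = 7.08.
Bélanger equation: y₂/y₁ = ½[√(1 + 8Fr₁²) − 1] = ½[√402.3 − 1] = 9.53.
y₂ = 9.53 × 0.546 = 5.20 m.
Tailwater y_tw = 6.31 m: y_tw > y₂, so the jump is submerged.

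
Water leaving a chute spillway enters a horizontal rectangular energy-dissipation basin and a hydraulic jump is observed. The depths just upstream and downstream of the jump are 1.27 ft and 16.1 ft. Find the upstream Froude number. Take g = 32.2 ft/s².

Fr₁ = 9.31

For a rectangular channel the momentum equation gives q² = ½·g·y₁·y₂·(y₁ + y₂) = ½×32.2×1.27×16.1×17.4 = 5718.
q = √5718 = 75.6 ft²/s.
V₁ = q/y₁ = 59.5 ft/s; Fr₁ = V₁/√(g·y₁) = 9.31.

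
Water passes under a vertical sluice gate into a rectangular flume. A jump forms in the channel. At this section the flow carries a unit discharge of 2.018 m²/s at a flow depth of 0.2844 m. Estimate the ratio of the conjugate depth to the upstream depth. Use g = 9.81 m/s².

y₂/y₁ = 5.528

V₁ = q/y₁ = 2.018/0.2844 = 7.096 m/s. Fr₁ = V₁/√(g·y₁) = 7.096/√(9.81×0.2844) = 4.248.
Sequent-depth ratio: y₂/y₁ = ½[√(1 + 8Fr₁²) − 1] = ½[√145.37 − 1] = 5.528.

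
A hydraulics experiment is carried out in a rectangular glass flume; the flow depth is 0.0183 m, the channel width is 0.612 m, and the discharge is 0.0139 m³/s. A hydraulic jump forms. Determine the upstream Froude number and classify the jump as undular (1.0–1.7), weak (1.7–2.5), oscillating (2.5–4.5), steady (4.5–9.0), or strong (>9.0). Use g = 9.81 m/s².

q = Q/b = 0.0139/0.612 = 0.0227 m²/s; V₁ = q/y₁ = 1.24 m/s. Fr₁ = V₁/√(g·y₁) = 2.93.
Fr₁ = 2.93 lies in the oscillating range.

Fr₁ = 2.93; oscillating jump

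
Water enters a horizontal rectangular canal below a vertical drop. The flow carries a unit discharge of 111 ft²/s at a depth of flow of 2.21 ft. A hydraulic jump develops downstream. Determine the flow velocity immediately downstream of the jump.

V₁ = q/y₁ = 111/2.21 = 50.2 ft/s. Fr₁ = V₁/√(g·y₁) = 50.2/√(32.2×2.21) = 5.95.
From the momentum equation for a rectangular channel, y₂/y₁ = ½[√(1 + 8Fr₁²) − 1] = ½[√284.6 − 1] = 7.94.
y₂ = 7.94 × 2.21 = 17.5 ft.
V₂ = q/y₂ = 111/17.5 = 6.33 ft/s.

V₂ = 6.33 ft/s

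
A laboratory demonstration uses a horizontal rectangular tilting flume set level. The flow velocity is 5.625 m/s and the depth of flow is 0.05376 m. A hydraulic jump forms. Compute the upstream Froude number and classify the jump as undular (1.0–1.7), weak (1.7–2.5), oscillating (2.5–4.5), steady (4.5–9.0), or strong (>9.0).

Fr₁ = 7.746; steady jump

Fr₁ = V₁/√(g·y₁) = 5.625/√(9.81×0.05376) = 7.746.
Fr₁ = 7.746 lies in the steady range.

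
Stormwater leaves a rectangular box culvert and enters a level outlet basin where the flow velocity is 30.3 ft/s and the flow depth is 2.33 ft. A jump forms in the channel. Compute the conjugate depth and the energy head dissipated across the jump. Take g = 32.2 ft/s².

y₂ = 10.4 ft; ΔE = 5.45 ft

Fr₁ = V₁/√(g·y₁) = 30.3/√(32.2×2.33) = 3.50.
By Bélanger, y₂/y₁ = ½[√(1 + 8Fr₁²) − 1] = ½[√98.90 − 1] = 4.47.
y₂ = 4.47 × 2.33 = 10.4 ft.
q = V₁·y₁ = 30.3 × 2.33 = 70.6 ft²/s. V₂ = q/y₂ = 70.6/10.4 = 6.78 ft/s. E₁ = y₁ + V₁²/2g = 16.6 ft; E₂ = y₂ + V₂²/2g = 11.1 ft. ΔE = E₁ − E₂ = 5.45 ft.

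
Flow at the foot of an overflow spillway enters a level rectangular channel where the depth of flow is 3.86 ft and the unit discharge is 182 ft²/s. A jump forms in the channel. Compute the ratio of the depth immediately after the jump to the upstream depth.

y₂/y₁ = 5.50

V₁ = q/y₁ = 182/3.86 = 47.2 ft/s. Fr₁ = V₁/√(g·y₁) = 47.2/√(32.2×3.86) = 4.23.
By Bélanger, y₂/y₁ = ½[√(1 + 8Fr₁²) − 1] = ½[√144.1 − 1] = 5.50.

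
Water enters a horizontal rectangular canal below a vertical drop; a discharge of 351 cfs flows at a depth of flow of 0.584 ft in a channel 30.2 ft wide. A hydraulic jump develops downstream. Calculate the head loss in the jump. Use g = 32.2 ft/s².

q = Q/b = 351/30.2 = 11.6 ft²/s; V₁ = q/y₁ = 19.9 ft/s. Fr₁ = V₁/√(g·y₁) = 4.59.
From the momentum equation for a rectangular channel, y₂/y₁ = ½[√(1 + 8Fr₁²) − 1] = ½[√169.5 − 1] = 6.01.
y₂ = 6.01 × 0.584 = 3.51 ft.
V₂ = q/y₂ = 11.6/3.51 = 3.31 ft/s. E₁ = y₁ + V₁²/2g = 6.73 ft; E₂ = y₂ + V₂²/2g = 3.68 ft. ΔE = E₁ − E₂ = 3.05 ft.

ΔE = 3.05 ft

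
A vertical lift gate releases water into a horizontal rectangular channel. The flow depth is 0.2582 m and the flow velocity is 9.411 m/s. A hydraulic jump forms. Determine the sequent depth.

Fr₁ = V₁/√(g·y₁) = 9.411/√(9.81×0.2582) = 5.913.
From the momentum equation for a rectangular channel, y₂/y₁ = ½[√(1 + 8Fr₁²) − 1] = ½[√280.73 − 1] = 7.877.
y₂ = 7.877 × 0.2582 = 2.034 m.

y₂ = 2.034 m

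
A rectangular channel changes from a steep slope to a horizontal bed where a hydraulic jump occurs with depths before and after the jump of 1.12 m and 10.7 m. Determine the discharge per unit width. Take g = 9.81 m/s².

For a rectangular channel the momentum equation gives q² = ½·g·y₁·y₂·(y₁ + y₂) = ½×9.81×1.12×10.7×11.8 = 695.
q = √695 = 26.4 m²/s.

q = 26.4 m²/s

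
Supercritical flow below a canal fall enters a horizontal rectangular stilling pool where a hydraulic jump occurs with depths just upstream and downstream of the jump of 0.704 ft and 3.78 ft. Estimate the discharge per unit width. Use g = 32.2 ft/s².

q = 13.9 ft²/s

For a rectangular channel the momentum equation gives q² = ½·g·y₁·y₂·(y₁ + y₂) = ½×32.2×0.704×3.78×4.48 = 192.
q = √192 = 13.9 ft²/s.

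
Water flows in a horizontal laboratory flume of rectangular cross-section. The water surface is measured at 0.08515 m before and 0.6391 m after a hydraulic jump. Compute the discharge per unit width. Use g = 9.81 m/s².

For a rectangular channel the momentum equation gives q² = ½·g·y₁·y₂·(y₁ + y₂) = ½×9.81×0.08515×0.6391×0.7243 = 0.1933.
q = √0.1933 = 0.4397 m²/s.

q = 0.4397 m²/s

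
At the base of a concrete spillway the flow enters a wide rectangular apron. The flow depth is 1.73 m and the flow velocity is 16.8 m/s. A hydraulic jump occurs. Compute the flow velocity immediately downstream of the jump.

Fr₁ = V₁/√(g·y₁) = 16.8/√(9.81×1.73) = 4.08.
By Bélanger, y₂/y₁ = ½[√(1 + 8Fr₁²) − 1] = ½[√134.0 − 1] = 5.29.
y₂ = 5.29 × 1.73 = 9.15 m.
q = V₁·y₁ = 16.8 × 1.73 = 29.1 m²/s.
V₂ = q/y₂ = 29.1/9.15 = 3.18 m/s.

V₂ = 3.18 m/s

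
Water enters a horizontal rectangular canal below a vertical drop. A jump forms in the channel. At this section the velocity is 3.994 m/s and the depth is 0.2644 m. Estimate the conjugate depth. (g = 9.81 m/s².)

y₂ = 0.8045 m

Fr₁ = V₁/√(g·y₁) = 3.994/√(9.81×0.2644) = 2.480.
Bélanger equation: y₂/y₁ = ½[√(1 + 8Fr₁²) − 1] = ½[√50.201 − 1] = 3.043.
y₂ = 3.043 × 0.2644 = 0.8045 m.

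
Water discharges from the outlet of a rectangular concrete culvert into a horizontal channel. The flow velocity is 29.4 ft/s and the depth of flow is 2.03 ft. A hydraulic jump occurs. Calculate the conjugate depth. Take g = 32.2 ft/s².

y₂ = 9.47 ft

Fr₁ = V₁/√(g·y₁) = 29.4/√(32.2×2.03) = 3.64.
Bélanger equation: y₂/y₁ = ½[√(1 + 8Fr₁²) − 1] = ½[√106.8 − 1] = 4.67.
y₂ = 4.67 × 2.03 = 9.47 ft.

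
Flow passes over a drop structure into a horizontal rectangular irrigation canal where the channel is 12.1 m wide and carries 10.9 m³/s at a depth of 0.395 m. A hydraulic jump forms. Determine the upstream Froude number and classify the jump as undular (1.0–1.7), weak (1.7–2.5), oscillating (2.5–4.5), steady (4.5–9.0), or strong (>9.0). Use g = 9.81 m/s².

Fr₁ = 1.16; undular jump

q = Q/b = 10.9/12.1 = 0.901 m²/s; V₁ = q/y₁ = 2.28 m/s. Fr₁ = V₁/√(g·y₁) = 1.16.
Fr₁ = 1.16 lies in the undular range.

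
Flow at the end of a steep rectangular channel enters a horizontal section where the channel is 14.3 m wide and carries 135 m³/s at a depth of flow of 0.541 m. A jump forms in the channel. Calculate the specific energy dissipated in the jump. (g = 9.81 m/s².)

ΔE = 10.4 m

q = Q/b = 135/14.3 = 9.44 m²/s; V₁ = q/y₁ = 17.5 m/s. Fr₁ = V₁/√(g·y₁) = 7.57.
Conjugate-depth relation: y₂/y₁ = ½[√(1 + 8Fr₁²) − 1] = ½[√460.0 − 1] = 10.2.
y₂ = 10.2 × 0.541 = 5.53 m.
V₂ = q/y₂ = 9.44/5.53 = 1.71 m/s. E₁ = y₁ + V₁²/2g = 16.1 m; E₂ = y₂ + V₂²/2g = 5.68 m. ΔE = E₁ − E₂ = 10.4 m.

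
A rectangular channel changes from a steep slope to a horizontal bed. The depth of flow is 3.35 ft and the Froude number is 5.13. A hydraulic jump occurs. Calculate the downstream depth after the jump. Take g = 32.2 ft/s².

Fr₁ = 5.13 (given).
Bélanger equation: y₂/y₁ = ½[√(1 + 8Fr₁²) − 1] = ½[√211.5 − 1] = 6.77.
y₂ = 6.77 × 3.35 = 22.7 ft.

y₂ = 22.7 ft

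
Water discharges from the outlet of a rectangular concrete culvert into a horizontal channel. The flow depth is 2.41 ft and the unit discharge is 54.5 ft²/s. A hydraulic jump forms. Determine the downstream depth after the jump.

V₁ = q/y₁ = 54.5/2.41 = 22.6 ft/s. Fr₁ = V₁/√(g·y₁) = 22.6/√(32.2×2.41) = 2.57.
Bélanger equation: y₂/y₁ = ½[√(1 + 8Fr₁²) − 1] = ½[√53.72 − 1] = 3.16.
y₂ = 3.16 × 2.41 = 7.63 ft.

y₂ = 7.63 ft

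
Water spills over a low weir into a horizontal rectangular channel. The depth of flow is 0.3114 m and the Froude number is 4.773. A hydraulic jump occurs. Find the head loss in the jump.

ΔE = 1.816 m

Fr₁ = 4.773 (given).
Conjugate-depth relation: y₂/y₁ = ½[√(1 + 8Fr₁²) − 1] = ½[√183.25 − 1] = 6.269.
y₂ = 6.269 × 0.3114 = 1.952 m.
V₁ = Fr₁·√(g·y₁) = 4.773×√(9.81×0.3114) = 8.342 m/s; q = V₁·y₁ = 2.598 m²/s. V₂ = q/y₂ = 2.598/1.952 = 1.331 m/s. E₁ = y₁ + V₁²/2g = 3.858 m; E₂ = y₂ + V₂²/2g = 2.042 m. ΔE = E₁ − E₂ = 1.816 m.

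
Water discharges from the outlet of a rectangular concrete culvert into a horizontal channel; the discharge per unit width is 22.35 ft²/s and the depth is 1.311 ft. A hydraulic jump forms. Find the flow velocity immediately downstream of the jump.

V₁ = q/y₁ = 22.35/1.311 = 17.05 ft/s. Fr₁ = V₁/√(g·y₁) = 17.05/√(32.2×1.311) = 2.624.
Bélanger equation: y₂/y₁ = ½[√(1 + 8Fr₁²) − 1] = ½[√56.078 − 1] = 3.244.
y₂ = 3.244 × 1.311 = 4.253 ft.
V₂ = q/y₂ = 22.35/4.253 = 5.255 ft/s.

V₂ = 5.255 ft/s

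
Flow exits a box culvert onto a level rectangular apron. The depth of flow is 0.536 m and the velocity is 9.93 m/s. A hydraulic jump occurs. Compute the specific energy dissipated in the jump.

Fr₁ = V₁/√(g·y₁) = 9.93/√(9.81×0.536) = 4.33.
Bélanger equation: y₂/y₁ = ½[√(1 + 8Fr₁²) − 1] = ½[√151.0 − 1] = 5.64.
y₂ = 5.64 × 0.536 = 3.03 m.
q = V₁·y₁ = 9.93 × 0.536 = 5.32 m²/s. V₂ = q/y₂ = 5.32/3.03 = 1.76 m/s. E₁ = y₁ + V₁²/2g = 5.56 m; E₂ = y₂ + V₂²/2g = 3.18 m. ΔE = E₁ − E₂ = 2.38 m.

ΔE = 2.38 m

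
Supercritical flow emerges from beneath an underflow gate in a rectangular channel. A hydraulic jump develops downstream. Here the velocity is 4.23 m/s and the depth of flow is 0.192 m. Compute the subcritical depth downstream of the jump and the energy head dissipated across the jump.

Fr₁ = V₁/√(g·y₁) = 4.23/√(9.81×0.192) = 3.08.
Bélanger equation: y₂/y₁ = ½[√(1 + 8Fr₁²) − 1] = ½[√77.00 − 1] = 3.89.
y₂ = 3.89 × 0.192 = 0.746 m.
q = V₁·y₁ = 4.23 × 0.192 = 0.812 m²/s. V₂ = q/y₂ = 0.812/0.746 = 1.09 m/s. E₁ = y₁ + V₁²/2g = 1.10 m; E₂ = y₂ + V₂²/2g = 0.807 m. ΔE = E₁ − E₂ = 0.297 m.

y₂ = 0.746 m; ΔE = 0.297 m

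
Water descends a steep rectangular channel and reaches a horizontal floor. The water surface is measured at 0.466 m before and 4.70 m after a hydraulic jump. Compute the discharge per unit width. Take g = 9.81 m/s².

q = 7.45 m²/s

For a rectangular channel the momentum equation gives q² = ½·g·y₁·y₂·(y₁ + y₂) = ½×9.81×0.466×4.70×5.17 = 55.5.
q = √55.5 = 7.45 m²/s.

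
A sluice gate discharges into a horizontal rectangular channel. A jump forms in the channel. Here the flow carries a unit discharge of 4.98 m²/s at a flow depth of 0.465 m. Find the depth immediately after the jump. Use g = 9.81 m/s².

y₂ = 3.07 m

V₁ = q/y₁ = 4.98/0.465 = 10.7 m/s. Fr₁ = V₁/√(g·y₁) = 10.7/√(9.81×0.465) = 5.01.
Bélanger equation: y₂/y₁ = ½[√(1 + 8Fr₁²) − 1] = ½[√202.2 − 1] = 6.61.
y₂ = 6.61 × 0.465 = 3.07 m.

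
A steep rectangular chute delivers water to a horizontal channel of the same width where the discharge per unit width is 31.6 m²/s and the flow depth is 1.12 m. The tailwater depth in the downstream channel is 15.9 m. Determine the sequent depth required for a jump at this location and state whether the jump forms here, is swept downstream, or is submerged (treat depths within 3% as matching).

y₂ = 12.9 m; the jump is submerged

V₁ = q/y₁ = 31.6/1.12 = 28.2 m/s. Fr₁ = V₁/√(g·y₁) = 28.2/√(9.81×1.12) = 8.51.
Sequent-depth ratio: y₂/y₁ = ½[√(1 + 8Fr₁²) − 1] = ½[√580.6 − 1] = 11.5.
y₂ = 11.5 × 1.12 = 12.9 m.
Tailwater y_tw = 15.9 m: y_tw > y₂, so the jump is submerged.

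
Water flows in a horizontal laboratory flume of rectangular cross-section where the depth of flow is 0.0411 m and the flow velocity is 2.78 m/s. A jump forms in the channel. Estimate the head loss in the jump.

Fr₁ = V₁/√(g·y₁) = 2.78/√(9.81×0.0411) = 4.38.
Bélanger equation: y₂/y₁ = ½[√(1 + 8Fr₁²) − 1] = ½[√154.3 − 1] = 5.71.
y₂ = 5.71 × 0.0411 = 0.235 m.
Head loss: ΔE = (y₂ − y₁)³/(4y₁y₂) = (0.235 − 0.0411)³/(4×0.0411×0.235) = 0.00726/0.0386 = 0.188 m.

ΔE = 0.188 m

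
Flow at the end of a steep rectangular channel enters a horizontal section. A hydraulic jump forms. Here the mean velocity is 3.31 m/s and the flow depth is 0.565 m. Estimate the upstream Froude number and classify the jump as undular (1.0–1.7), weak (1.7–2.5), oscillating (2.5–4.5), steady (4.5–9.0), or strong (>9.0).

Fr₁ = V₁/√(g·y₁) = 3.31/√(9.81×0.565) = 1.41.
Fr₁ = 1.41 lies in the undular range.

Fr₁ = 1.41; undular jump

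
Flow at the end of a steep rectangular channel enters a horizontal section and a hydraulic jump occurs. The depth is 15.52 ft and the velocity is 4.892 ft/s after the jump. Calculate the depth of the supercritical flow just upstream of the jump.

Fr₂ = V₂/√(g·y₂) = 4.892/√(32.2×15.52) = 0.2188.
Applying the sequent-depth relation in reverse, y₁/y₂ = ½[√(1 + 8Fr₂²) − 1] = ½[√1.3831 − 1] = 0.08803.
y₁ = 0.08803 × 15.52 = 1.366 ft.

y₁ = 1.366 ft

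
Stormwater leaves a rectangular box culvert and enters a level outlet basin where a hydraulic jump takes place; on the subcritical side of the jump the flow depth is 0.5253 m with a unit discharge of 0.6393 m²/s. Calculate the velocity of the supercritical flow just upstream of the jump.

V₂ = q/y₂ = 0.6393/0.5253 = 1.217 m/s; Fr₂ = V₂/√(g·y₂) = 0.5361.
The Bélanger relation is symmetric: y₁/y₂ = ½[√(1 + 8Fr₂²) − 1] = ½[√3.2994 − 1] = 0.4082.
y₁ = 0.4082 × 0.5253 = 0.2144 m.
V₁ = q/y₁ = 0.6393/0.2144 = 2.981 m/s.

V₁ = 2.981 m/s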